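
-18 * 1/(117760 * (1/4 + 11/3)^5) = -4374/26374675805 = -0.00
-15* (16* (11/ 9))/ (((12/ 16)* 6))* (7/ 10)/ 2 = -22.81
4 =4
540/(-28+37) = 60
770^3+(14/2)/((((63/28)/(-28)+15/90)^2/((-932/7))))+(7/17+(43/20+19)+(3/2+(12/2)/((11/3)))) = 1435558064574731/3145340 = 456407912.84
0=0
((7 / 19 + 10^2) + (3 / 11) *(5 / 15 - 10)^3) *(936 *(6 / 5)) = -163970.48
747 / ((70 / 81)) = 60507 / 70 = 864.39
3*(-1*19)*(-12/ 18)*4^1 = 152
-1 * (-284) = 284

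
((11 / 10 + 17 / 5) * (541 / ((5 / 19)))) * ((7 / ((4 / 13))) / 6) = 2806167 / 80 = 35077.09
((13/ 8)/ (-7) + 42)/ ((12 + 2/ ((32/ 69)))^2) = 74848/ 476847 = 0.16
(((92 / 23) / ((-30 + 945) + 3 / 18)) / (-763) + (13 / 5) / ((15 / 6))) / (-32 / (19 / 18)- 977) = -0.00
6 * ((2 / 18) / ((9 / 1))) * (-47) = -94 / 27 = -3.48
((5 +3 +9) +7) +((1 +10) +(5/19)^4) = 4561860/130321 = 35.00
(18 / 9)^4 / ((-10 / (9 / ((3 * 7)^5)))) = -0.00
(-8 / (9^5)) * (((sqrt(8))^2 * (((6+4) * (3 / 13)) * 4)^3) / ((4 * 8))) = -128000 / 4804839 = -0.03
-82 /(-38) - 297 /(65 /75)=-84112 /247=-340.53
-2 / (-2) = 1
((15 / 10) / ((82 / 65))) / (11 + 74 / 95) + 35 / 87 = 2678245 / 5321964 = 0.50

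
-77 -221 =-298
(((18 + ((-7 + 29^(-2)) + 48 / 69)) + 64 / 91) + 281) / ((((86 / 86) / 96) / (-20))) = -991577735040 / 1760213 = -563328.26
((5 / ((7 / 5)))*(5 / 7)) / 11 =125 / 539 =0.23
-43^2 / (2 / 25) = -46225 / 2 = -23112.50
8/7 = 1.14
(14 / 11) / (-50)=-7 / 275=-0.03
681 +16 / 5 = 3421 / 5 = 684.20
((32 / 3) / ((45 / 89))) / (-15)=-2848 / 2025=-1.41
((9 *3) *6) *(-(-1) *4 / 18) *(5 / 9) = 20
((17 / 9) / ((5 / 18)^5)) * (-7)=-24984288 / 3125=-7994.97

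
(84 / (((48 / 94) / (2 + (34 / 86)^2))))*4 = 1418.85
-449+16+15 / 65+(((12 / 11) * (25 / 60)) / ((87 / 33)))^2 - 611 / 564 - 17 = -59146153 / 131196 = -450.82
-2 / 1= -2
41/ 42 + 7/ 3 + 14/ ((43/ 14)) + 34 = 75613/ 1806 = 41.87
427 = 427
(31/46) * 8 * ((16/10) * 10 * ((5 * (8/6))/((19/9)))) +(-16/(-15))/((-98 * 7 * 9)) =5512143704/20235285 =272.40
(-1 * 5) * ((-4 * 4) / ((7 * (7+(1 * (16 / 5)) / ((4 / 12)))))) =400 / 581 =0.69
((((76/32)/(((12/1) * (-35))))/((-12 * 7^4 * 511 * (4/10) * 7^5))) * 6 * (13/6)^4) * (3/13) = 41743/23945078848223232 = 0.00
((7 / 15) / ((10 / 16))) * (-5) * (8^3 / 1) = -28672 / 15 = -1911.47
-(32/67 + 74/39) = -6206/2613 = -2.38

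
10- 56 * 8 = -438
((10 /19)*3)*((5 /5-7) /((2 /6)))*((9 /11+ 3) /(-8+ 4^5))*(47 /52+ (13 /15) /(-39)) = -129969 /1380236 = -0.09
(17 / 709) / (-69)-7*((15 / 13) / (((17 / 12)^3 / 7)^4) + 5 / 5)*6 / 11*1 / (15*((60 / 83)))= -1038058772108754098334187 / 67930868880915845283050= -15.28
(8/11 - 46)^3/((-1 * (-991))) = -93.63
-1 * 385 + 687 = 302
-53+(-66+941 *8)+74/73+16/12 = 1623085/219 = 7411.35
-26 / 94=-0.28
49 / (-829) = -49 / 829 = -0.06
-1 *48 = -48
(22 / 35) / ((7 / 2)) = 44 / 245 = 0.18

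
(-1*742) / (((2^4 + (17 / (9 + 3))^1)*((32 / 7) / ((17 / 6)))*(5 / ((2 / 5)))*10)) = -44149 / 209000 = -0.21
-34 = -34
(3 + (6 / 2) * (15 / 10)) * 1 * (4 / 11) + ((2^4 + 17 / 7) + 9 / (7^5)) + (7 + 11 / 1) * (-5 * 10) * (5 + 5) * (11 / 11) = -1659981672 / 184877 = -8978.84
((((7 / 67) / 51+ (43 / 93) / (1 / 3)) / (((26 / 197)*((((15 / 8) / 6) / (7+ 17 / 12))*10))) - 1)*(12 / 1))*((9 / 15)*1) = 11298099724 / 57377125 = 196.91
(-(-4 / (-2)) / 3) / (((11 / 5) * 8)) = -5 / 132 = -0.04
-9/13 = -0.69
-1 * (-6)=6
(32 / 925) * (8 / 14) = 128 / 6475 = 0.02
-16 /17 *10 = -160 /17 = -9.41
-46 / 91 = -0.51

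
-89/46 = -1.93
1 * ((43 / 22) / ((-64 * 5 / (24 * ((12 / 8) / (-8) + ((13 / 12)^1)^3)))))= -80539 / 506880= -0.16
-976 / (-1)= 976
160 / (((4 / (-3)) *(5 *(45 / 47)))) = -376 / 15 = -25.07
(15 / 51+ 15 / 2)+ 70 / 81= 23845 / 2754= 8.66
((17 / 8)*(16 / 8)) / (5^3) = 17 / 500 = 0.03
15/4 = 3.75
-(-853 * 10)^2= -72760900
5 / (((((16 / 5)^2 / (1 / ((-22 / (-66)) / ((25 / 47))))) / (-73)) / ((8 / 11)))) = -41.37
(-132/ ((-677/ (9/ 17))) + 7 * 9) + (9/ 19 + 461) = 114709757/ 218671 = 524.58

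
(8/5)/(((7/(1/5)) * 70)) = 4/6125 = 0.00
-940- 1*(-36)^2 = -2236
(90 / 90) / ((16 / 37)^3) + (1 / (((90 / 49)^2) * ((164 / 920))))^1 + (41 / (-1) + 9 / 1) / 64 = 920182729 / 68014080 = 13.53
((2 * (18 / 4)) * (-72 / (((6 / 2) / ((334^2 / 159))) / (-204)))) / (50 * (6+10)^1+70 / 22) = 6007959936 / 156085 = 38491.59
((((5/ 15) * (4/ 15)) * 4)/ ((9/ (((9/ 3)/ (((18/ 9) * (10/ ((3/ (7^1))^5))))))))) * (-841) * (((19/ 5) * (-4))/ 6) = 383496/ 2100875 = 0.18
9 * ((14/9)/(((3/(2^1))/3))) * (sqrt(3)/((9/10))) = 53.89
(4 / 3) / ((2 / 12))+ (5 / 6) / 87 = 8.01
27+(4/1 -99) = -68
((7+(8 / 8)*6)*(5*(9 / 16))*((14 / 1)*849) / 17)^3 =42022780911993711375 / 2515456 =16705830239922.19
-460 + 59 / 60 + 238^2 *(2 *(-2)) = -13622101 / 60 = -227035.02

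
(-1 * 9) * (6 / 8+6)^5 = -129140163 / 1024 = -126113.44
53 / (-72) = -53 / 72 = -0.74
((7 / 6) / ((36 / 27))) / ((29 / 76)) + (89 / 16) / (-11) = 9123 / 5104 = 1.79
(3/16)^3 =27/4096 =0.01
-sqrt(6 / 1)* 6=-6* sqrt(6)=-14.70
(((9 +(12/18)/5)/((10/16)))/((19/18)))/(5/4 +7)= 8768/5225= 1.68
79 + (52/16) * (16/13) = 83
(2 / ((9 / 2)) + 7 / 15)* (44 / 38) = 902 / 855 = 1.05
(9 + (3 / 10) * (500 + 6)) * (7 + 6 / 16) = 11859 / 10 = 1185.90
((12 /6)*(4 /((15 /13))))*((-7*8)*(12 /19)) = -23296 /95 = -245.22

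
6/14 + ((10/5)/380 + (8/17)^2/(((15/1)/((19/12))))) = 1581641/3459330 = 0.46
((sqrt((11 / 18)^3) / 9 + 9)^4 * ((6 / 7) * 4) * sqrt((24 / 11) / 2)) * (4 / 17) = 3367327304 * sqrt(6) / 63241479 + 1464420293212537 * sqrt(33) / 1521400260303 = 5659.84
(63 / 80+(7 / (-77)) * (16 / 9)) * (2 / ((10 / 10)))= 4957 / 3960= 1.25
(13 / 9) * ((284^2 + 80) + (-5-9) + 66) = 1050244 / 9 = 116693.78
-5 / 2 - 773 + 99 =-1353 / 2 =-676.50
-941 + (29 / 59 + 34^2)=12714 / 59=215.49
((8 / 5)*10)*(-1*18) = -288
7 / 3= 2.33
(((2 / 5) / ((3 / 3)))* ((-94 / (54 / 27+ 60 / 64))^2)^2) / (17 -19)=-1048576 / 5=-209715.20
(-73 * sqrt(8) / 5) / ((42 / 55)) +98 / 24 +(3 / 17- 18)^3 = -333576787 / 58956- 803 * sqrt(2) / 21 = -5712.14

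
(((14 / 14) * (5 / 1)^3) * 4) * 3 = 1500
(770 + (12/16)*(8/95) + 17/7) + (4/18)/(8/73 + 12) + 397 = 3093786881/2645370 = 1169.51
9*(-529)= -4761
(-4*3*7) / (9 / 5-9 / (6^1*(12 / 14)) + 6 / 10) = -1680 / 13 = -129.23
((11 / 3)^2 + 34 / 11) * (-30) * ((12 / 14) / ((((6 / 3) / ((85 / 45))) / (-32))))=8905280 / 693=12850.33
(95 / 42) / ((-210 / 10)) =-95 / 882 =-0.11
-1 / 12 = -0.08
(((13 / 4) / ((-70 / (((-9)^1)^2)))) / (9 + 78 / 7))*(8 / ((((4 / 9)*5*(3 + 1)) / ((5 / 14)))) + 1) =-12987 / 52640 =-0.25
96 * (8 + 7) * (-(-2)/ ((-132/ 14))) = -3360/ 11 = -305.45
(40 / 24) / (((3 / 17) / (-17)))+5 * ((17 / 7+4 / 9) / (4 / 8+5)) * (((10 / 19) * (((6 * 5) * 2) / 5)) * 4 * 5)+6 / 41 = 91507567 / 539847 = 169.51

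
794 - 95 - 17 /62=698.73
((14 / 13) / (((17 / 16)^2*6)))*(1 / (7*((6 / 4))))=512 / 33813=0.02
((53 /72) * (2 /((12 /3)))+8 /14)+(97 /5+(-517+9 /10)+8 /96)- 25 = -2624213 /5040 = -520.68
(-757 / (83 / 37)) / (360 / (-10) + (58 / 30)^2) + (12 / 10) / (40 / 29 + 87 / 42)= 10.81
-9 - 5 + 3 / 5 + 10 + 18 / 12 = -19 / 10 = -1.90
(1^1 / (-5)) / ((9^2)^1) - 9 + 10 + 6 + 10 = 6884 / 405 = 17.00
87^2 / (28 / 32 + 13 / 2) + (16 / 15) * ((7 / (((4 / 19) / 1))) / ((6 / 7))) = 2834698 / 2655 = 1067.68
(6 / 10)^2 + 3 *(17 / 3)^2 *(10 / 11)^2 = 725767 / 9075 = 79.97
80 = 80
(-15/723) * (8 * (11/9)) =-0.20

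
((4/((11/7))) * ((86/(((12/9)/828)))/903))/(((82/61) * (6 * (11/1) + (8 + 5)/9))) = 454572/273757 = 1.66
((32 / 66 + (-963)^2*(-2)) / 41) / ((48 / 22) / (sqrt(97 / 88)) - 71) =979301408*sqrt(2134) / 2423736689 + 421528049806 / 661019097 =656.36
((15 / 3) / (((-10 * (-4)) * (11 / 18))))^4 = 6561 / 3748096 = 0.00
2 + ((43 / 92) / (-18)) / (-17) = 56347 / 28152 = 2.00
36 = 36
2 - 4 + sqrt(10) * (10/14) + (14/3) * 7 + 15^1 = 5 * sqrt(10)/7 + 137/3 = 47.93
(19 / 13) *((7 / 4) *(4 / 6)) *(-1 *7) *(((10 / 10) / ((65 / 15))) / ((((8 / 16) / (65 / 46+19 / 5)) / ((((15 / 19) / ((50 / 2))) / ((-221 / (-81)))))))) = -14276493 / 42951350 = -0.33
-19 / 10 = -1.90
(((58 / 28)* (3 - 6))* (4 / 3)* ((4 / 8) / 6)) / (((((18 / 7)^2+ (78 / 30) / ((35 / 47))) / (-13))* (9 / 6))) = 65975 / 111393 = 0.59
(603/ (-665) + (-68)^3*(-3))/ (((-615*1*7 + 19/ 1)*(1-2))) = 627291237/ 2850190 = 220.09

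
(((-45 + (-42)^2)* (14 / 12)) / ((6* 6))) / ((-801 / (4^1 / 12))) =-1337 / 57672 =-0.02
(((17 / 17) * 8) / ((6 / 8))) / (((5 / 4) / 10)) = 256 / 3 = 85.33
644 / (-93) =-644 / 93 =-6.92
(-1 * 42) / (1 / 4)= -168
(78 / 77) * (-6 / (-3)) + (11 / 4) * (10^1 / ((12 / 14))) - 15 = 17657 / 924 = 19.11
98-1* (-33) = 131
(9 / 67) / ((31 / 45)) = 405 / 2077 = 0.19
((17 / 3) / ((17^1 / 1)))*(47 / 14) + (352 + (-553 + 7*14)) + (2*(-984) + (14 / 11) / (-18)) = -2868953 / 1386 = -2069.95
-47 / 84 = -0.56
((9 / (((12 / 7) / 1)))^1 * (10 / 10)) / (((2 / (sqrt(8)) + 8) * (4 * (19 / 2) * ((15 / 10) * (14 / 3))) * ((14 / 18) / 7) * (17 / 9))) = 486 / 41021 - 243 * sqrt(2) / 328168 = 0.01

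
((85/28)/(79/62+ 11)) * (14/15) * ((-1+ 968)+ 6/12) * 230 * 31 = 1211796975/761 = 1592374.47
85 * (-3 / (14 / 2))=-255 / 7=-36.43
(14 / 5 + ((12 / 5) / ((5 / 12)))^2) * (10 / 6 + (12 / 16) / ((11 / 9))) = 3384143 / 41250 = 82.04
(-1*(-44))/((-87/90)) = -1320/29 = -45.52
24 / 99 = 8 / 33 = 0.24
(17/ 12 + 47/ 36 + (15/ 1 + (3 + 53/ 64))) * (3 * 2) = 12413/ 96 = 129.30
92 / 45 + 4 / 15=104 / 45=2.31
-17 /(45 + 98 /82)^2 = -28577 /3587236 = -0.01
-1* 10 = -10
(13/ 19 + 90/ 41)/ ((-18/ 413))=-926359/ 14022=-66.06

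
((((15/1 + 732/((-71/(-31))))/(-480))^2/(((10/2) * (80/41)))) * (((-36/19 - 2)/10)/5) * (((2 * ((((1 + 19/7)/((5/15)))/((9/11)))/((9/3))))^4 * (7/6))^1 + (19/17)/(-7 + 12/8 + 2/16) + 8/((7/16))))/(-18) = 466333843630013381894029/272267354353409856000000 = 1.71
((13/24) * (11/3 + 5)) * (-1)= -169/36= -4.69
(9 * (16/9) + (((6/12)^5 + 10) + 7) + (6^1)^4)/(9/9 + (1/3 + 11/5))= 637935/1696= 376.14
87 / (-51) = -29 / 17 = -1.71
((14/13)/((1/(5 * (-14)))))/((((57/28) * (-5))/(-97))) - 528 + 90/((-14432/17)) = -6665149009/5347056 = -1246.51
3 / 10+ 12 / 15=11 / 10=1.10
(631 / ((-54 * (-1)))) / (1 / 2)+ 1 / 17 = 10754 / 459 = 23.43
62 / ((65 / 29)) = 1798 / 65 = 27.66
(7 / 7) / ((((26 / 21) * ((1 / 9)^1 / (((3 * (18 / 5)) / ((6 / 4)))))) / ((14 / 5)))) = 47628 / 325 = 146.55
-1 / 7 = -0.14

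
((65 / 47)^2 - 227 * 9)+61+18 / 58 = -126826496 / 64061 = -1979.78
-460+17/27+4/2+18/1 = -11863/27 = -439.37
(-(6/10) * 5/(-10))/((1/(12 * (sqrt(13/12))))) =3 * sqrt(39)/5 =3.75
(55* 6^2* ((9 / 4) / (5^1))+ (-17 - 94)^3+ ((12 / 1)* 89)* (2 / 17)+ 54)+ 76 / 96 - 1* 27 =-557567317 / 408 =-1366586.56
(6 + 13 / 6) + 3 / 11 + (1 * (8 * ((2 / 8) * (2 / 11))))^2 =6223 / 726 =8.57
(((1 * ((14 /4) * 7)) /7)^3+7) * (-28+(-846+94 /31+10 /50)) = -53852631 /1240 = -43429.54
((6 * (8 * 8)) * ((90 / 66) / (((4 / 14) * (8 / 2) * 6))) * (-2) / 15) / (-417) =112 / 4587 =0.02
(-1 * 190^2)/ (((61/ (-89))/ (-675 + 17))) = -2114088200/ 61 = -34657183.61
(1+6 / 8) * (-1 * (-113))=791 / 4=197.75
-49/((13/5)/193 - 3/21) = 330995/874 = 378.71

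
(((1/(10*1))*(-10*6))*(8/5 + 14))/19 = -468/95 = -4.93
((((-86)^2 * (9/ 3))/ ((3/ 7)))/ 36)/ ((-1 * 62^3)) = -12943/ 2144952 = -0.01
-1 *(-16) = 16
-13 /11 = -1.18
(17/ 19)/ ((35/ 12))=204/ 665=0.31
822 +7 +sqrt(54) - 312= 3 * sqrt(6) +517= 524.35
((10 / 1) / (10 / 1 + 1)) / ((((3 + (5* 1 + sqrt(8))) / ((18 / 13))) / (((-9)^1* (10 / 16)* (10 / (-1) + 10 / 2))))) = 10125 / 2002 - 10125* sqrt(2) / 8008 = 3.27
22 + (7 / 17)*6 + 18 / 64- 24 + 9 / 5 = 6941 / 2720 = 2.55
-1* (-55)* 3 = 165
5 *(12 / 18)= 10 / 3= 3.33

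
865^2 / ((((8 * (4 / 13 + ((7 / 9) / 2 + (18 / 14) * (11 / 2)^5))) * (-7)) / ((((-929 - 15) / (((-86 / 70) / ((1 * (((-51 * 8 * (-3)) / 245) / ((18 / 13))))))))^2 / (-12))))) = 20321012387056742400 / 15366378890359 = 1322433.38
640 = 640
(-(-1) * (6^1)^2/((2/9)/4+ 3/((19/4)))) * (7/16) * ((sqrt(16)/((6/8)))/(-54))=-532/235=-2.26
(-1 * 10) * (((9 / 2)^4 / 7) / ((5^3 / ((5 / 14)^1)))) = -6561 / 3920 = -1.67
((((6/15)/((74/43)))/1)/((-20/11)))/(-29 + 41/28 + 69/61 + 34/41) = 752801/150605725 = 0.00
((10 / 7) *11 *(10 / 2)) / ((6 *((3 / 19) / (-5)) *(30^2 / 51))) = -17765 / 756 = -23.50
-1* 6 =-6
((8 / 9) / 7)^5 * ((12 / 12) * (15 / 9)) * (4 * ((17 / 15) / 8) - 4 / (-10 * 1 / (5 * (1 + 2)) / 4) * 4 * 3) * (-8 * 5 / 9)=-5673451520 / 80387359983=-0.07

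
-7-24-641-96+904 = 136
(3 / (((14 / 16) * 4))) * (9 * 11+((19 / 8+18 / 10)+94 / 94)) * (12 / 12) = 12501 / 140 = 89.29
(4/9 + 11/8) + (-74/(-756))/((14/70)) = 2.31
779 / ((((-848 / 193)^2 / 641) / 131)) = 2436584071841 / 719104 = 3388361.17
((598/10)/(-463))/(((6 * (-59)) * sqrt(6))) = 299 * sqrt(6)/4917060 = 0.00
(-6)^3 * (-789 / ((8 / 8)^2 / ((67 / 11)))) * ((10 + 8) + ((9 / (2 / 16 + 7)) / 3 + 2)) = 4430342304 / 209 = 21197810.07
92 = 92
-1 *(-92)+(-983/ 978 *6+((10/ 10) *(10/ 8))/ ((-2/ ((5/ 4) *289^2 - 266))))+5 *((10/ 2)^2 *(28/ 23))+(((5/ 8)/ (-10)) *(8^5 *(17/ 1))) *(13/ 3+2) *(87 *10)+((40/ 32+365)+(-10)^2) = -23021923999277/ 119968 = -191900540.14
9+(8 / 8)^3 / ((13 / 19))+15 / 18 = 881 / 78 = 11.29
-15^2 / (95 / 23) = -1035 / 19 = -54.47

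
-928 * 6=-5568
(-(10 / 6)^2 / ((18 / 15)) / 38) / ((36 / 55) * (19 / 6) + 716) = -6875 / 81041688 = -0.00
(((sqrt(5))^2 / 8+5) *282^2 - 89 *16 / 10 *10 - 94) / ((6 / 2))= 297203 / 2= 148601.50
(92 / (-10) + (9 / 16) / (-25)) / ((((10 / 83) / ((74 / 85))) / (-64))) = 2665628 / 625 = 4265.00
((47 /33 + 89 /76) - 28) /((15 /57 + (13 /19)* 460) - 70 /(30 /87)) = -63715 /280896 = -0.23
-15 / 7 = -2.14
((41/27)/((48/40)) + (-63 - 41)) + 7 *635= 703447/162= 4342.27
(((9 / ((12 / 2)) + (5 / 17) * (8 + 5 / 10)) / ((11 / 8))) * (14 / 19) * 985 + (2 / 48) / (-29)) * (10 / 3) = 1535653355 / 218196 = 7037.95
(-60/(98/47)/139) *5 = -7050/6811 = -1.04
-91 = -91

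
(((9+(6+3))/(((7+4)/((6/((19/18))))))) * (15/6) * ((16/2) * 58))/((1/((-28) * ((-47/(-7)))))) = -423947520/209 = -2028457.03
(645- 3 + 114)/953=756/953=0.79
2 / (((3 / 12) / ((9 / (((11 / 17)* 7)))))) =1224 / 77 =15.90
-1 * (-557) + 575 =1132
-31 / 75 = -0.41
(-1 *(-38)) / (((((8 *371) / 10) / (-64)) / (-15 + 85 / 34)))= 38000 / 371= 102.43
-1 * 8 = -8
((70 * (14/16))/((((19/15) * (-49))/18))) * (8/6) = -450/19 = -23.68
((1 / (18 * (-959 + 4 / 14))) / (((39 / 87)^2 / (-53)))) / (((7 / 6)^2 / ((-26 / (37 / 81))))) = -4813884 / 7531979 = -0.64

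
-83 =-83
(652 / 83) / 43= 652 / 3569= 0.18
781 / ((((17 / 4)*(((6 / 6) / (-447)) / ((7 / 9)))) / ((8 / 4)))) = -127777.73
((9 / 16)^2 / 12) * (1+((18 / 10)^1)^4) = 0.30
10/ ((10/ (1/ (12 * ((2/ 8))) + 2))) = 7/ 3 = 2.33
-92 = -92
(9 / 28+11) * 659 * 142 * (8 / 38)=29664226 / 133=223039.29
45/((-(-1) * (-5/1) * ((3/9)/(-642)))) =17334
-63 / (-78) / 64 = 21 / 1664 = 0.01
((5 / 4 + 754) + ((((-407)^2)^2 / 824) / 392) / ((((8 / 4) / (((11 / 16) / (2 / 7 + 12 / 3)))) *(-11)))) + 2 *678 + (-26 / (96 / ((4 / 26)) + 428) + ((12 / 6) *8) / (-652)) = 2832907244315371 / 1899021250560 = 1491.77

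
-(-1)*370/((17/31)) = 11470/17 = 674.71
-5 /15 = -0.33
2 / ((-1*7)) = -2 / 7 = -0.29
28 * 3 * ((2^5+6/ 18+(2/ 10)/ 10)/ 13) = 67942/ 325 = 209.05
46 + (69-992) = -877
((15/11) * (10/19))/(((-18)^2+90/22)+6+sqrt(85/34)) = 220500/102640451 - 330 * sqrt(10)/102640451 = 0.00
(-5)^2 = 25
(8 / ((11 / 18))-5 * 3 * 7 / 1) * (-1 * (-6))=-6066 / 11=-551.45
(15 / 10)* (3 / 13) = 9 / 26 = 0.35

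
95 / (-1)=-95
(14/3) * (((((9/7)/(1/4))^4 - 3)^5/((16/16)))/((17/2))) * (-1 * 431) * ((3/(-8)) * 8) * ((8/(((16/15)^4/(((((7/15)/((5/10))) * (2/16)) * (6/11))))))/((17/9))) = 513845414438263217414929093951250913375/21203873086493971951616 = 24233563950425755.56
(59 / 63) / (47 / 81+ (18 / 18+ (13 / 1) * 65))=531 / 480011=0.00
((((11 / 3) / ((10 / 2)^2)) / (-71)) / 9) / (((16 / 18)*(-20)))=11 / 852000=0.00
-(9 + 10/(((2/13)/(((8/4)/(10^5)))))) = -90013/10000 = -9.00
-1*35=-35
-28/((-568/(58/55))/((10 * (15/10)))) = 0.78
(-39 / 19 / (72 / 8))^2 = 169 / 3249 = 0.05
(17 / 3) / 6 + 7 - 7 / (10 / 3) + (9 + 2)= 16.84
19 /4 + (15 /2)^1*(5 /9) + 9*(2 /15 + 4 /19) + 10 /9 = 44879 /3420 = 13.12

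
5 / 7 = 0.71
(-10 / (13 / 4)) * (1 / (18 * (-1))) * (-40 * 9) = -800 / 13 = -61.54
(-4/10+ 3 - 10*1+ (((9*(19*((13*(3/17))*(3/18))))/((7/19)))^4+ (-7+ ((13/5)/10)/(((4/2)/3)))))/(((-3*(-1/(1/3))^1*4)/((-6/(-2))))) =26521067594368140247/320854273600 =82657672.90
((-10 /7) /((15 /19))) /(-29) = 38 /609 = 0.06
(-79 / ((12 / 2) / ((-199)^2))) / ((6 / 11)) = -34413269 / 36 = -955924.14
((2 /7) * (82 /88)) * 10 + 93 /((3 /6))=14527 /77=188.66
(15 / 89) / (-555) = -0.00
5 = 5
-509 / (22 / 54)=-13743 / 11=-1249.36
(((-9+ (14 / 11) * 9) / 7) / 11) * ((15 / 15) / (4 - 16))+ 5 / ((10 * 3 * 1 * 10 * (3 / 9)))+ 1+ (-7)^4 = 2402.05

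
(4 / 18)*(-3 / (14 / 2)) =-0.10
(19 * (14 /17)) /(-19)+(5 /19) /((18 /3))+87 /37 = 112699 /71706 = 1.57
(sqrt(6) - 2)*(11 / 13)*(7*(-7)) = 1078 / 13 - 539*sqrt(6) / 13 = -18.64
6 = 6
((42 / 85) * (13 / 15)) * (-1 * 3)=-546 / 425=-1.28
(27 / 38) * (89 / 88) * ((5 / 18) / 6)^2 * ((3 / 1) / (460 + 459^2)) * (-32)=-2225 / 3177249768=-0.00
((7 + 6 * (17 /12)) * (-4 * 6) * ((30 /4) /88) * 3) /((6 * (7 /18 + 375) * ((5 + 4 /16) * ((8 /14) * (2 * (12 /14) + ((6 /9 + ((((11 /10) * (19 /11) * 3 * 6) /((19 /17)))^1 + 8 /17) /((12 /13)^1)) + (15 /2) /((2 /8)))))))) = -2490075 /11682494879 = -0.00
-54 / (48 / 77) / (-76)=1.14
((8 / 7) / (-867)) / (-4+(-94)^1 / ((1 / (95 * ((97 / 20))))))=16 / 525751401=0.00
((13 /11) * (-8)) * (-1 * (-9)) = -936 /11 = -85.09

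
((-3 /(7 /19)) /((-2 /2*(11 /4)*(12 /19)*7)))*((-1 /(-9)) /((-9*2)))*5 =-1805 /87318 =-0.02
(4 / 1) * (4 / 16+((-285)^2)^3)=2143527953062501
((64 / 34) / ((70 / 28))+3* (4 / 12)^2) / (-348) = -277 / 88740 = -0.00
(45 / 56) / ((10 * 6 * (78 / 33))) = 33 / 5824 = 0.01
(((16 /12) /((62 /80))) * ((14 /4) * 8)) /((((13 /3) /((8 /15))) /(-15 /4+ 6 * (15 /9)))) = 44800 /1209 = 37.06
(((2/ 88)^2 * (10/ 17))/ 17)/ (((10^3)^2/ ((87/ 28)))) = 87/ 1566611200000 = 0.00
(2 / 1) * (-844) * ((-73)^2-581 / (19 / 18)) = -153258584 / 19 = -8066241.26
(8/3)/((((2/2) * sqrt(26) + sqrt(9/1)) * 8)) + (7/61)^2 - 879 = -55605791/63257 + sqrt(26)/51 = -878.95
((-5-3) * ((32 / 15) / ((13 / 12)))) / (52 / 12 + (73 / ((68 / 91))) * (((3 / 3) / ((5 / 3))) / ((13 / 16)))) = -52224 / 253513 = -0.21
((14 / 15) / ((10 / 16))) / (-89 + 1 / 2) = -224 / 13275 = -0.02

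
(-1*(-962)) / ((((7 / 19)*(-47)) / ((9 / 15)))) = -54834 / 1645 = -33.33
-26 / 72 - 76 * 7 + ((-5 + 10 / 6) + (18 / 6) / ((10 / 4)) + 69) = -83789 / 180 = -465.49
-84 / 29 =-2.90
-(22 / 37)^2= -484 / 1369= -0.35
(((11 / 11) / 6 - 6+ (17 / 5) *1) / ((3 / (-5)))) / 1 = 73 / 18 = 4.06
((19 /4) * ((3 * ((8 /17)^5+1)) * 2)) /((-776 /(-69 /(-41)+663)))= -564113845125 /22587085156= -24.98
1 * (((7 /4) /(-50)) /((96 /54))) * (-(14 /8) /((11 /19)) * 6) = 25137 /70400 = 0.36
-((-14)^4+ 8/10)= -192084/5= -38416.80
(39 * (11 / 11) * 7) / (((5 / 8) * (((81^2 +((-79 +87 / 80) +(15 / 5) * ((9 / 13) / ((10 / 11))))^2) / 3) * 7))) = 202475520 / 13282672009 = 0.02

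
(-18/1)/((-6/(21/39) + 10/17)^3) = 15166431/990692608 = 0.02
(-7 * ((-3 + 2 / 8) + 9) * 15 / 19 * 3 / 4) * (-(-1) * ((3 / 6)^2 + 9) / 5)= -58275 / 1216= -47.92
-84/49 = -12/7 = -1.71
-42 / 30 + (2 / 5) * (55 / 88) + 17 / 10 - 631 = -12609 / 20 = -630.45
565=565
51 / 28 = 1.82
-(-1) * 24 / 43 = 24 / 43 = 0.56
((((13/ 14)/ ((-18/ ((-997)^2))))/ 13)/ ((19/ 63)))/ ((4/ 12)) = -2982027/ 76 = -39237.20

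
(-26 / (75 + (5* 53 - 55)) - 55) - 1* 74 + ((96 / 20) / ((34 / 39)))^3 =1323829649 / 35005125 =37.82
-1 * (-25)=25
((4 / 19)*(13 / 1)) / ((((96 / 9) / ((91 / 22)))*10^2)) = 3549 / 334400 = 0.01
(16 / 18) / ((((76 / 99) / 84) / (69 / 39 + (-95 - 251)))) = -8269800 / 247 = -33480.97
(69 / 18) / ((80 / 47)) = 2.25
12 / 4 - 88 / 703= 2.87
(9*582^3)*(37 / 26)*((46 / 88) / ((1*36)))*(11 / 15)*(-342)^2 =204399341867187 / 65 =3144605259495.18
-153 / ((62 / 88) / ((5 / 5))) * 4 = -26928 / 31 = -868.65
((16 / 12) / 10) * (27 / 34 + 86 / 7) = 3113 / 1785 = 1.74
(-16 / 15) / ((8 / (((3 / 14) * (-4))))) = 4 / 35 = 0.11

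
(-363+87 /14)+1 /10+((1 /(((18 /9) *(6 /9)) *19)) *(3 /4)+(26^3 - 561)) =177244779 /10640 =16658.34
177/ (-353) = -177/ 353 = -0.50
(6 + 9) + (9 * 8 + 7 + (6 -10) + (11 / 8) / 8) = 5771 / 64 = 90.17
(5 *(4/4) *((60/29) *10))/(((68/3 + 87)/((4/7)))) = 36000/66787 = 0.54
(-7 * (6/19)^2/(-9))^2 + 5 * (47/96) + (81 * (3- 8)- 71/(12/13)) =-1999490015/4170272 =-479.46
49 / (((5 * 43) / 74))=3626 / 215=16.87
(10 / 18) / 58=5 / 522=0.01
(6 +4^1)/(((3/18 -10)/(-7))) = 420/59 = 7.12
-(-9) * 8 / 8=9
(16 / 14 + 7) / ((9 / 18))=114 / 7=16.29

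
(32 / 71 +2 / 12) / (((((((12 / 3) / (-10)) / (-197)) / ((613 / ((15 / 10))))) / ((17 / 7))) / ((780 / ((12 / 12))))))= 350949580150 / 1491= 235378658.72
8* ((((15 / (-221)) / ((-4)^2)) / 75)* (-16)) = 0.01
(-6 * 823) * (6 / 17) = -29628 / 17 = -1742.82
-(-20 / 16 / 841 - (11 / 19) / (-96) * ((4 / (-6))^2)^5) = 15644837 / 11322527652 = 0.00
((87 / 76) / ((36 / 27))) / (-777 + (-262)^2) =261 / 20631568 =0.00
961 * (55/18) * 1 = 52855/18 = 2936.39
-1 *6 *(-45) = 270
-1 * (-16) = 16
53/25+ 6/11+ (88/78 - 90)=-924563/10725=-86.21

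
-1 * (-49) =49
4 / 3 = 1.33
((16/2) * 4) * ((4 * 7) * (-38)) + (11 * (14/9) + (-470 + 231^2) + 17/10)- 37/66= 9336319/495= 18861.25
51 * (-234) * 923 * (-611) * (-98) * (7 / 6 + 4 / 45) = -4140577891086 / 5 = -828115578217.20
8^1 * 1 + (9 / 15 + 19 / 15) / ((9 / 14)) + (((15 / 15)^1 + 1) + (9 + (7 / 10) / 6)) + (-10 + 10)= 11891 / 540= 22.02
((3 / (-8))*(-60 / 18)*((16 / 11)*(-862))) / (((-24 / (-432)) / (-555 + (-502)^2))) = -7093604880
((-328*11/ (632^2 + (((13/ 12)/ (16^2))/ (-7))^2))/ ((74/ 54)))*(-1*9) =405425727995904/ 6833990698801261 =0.06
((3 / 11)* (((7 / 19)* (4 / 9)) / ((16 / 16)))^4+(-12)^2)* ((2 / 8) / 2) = 56432458178 / 3135132297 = 18.00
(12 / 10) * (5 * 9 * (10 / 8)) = 135 / 2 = 67.50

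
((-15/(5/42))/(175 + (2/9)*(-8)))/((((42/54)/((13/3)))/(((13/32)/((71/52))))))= -533871/442756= -1.21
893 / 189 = 4.72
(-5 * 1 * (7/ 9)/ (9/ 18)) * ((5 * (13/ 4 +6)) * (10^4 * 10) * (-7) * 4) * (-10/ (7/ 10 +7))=-129500000000/ 99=-1308080808.08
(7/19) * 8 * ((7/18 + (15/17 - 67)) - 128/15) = -3181388/14535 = -218.88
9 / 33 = 3 / 11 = 0.27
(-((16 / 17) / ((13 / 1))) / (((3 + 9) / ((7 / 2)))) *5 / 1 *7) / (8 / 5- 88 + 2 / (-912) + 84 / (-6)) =372400 / 50590657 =0.01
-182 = -182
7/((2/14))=49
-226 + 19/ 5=-1111/ 5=-222.20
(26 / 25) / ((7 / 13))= 338 / 175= 1.93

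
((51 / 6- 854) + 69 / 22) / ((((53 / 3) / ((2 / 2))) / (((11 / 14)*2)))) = -27798 / 371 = -74.93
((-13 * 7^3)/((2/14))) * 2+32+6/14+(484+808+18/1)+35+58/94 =-20084777/329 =-61047.95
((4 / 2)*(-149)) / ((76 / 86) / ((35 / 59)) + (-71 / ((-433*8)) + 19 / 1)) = -1553569360 / 106926223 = -14.53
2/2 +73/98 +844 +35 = 880.74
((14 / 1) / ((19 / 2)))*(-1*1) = -28 / 19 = -1.47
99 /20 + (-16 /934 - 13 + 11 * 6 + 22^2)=5061653 /9340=541.93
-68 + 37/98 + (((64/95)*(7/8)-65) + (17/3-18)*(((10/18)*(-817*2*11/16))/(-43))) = -312742091/1005480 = -311.04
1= 1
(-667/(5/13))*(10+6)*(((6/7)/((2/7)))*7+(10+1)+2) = -4717024/5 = -943404.80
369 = 369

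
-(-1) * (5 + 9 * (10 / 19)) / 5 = 37 / 19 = 1.95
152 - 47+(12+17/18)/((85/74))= 88946/765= 116.27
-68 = -68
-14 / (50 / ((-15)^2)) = -63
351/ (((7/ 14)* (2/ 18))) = 6318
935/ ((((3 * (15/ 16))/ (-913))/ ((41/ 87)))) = -143039.00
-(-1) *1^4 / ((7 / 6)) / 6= 1 / 7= 0.14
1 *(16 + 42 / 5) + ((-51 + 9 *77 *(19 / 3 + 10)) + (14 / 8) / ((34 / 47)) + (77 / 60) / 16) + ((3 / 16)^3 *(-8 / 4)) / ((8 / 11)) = 47189110057 / 4177920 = 11294.88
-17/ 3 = -5.67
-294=-294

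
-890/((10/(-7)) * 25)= 623/25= 24.92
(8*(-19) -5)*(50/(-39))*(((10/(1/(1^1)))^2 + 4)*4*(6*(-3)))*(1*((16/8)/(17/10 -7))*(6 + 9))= 8531320.75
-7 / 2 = -3.50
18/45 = 2/5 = 0.40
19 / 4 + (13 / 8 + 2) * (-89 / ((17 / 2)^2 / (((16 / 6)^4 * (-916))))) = 19367938403 / 93636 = 206842.86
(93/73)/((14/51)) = 4743/1022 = 4.64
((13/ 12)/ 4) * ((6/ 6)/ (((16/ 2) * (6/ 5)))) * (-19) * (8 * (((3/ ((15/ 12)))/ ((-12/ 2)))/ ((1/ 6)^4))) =2223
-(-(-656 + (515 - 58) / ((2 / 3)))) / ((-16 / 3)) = -177 / 32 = -5.53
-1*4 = -4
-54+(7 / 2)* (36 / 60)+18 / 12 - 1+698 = 3233 / 5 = 646.60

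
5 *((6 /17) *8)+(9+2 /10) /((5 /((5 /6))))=3991 /255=15.65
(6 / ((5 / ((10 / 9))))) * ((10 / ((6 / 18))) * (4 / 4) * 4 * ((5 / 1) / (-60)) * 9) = -120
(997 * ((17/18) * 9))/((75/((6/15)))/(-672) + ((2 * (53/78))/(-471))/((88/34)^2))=-8438455849824/278260001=-30325.80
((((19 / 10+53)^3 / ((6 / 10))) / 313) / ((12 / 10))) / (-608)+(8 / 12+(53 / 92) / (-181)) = -103463500829 / 190136532480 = -0.54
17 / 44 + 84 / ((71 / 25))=93607 / 3124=29.96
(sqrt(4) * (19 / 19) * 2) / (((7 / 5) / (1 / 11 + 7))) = 1560 / 77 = 20.26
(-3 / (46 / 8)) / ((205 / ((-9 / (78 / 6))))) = 108 / 61295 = 0.00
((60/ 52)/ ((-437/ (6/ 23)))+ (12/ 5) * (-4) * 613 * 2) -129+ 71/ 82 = -637383427973/ 53571830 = -11897.73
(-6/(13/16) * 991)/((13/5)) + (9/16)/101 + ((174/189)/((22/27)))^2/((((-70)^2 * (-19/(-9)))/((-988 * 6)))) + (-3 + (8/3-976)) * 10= -74852064721551581/5950683538800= -12578.73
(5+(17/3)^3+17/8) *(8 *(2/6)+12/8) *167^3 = 4755619032725/1296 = 3669459130.19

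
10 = 10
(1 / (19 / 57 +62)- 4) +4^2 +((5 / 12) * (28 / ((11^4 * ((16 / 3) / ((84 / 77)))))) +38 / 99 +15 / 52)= 8129029199 / 640660878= 12.69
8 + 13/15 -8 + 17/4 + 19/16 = 1513/240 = 6.30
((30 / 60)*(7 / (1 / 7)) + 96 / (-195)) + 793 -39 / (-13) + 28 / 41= 4374281 / 5330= 820.69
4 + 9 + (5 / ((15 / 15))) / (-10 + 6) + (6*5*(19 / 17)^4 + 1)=19898091 / 334084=59.56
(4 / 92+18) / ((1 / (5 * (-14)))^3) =-142345000 / 23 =-6188913.04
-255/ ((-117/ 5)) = 10.90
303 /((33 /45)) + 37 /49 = 223112 /539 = 413.94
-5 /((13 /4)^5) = -5120 /371293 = -0.01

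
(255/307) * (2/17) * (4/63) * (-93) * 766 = -949840/2149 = -441.99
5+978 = 983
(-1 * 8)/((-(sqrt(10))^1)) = 4 * sqrt(10)/5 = 2.53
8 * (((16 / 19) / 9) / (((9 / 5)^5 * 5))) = 0.01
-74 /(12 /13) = -481 /6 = -80.17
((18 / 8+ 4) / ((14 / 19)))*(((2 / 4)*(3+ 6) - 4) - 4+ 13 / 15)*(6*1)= -7505 / 56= -134.02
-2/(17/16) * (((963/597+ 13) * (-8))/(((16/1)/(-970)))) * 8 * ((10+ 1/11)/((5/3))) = -646183.18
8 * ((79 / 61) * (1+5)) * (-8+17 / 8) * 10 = -222780 / 61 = -3652.13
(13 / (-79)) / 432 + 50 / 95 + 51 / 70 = 28471171 / 22695120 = 1.25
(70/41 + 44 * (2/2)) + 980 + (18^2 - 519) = 34059/41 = 830.71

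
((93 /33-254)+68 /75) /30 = -206477 /24750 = -8.34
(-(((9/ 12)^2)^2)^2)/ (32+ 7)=-2187/ 851968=-0.00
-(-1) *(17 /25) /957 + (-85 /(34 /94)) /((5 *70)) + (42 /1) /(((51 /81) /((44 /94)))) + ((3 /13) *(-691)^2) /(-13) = -381975744947117 /45228633450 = -8445.44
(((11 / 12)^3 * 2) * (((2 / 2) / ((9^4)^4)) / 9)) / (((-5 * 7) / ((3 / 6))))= -1331 / 1008635949195834093120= -0.00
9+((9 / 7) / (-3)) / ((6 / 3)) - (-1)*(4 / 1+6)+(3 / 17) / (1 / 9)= 4849 / 238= 20.37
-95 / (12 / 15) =-118.75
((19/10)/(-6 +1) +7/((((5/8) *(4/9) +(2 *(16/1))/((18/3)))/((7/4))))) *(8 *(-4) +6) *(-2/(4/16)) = 947024/2525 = 375.06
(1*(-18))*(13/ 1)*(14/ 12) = -273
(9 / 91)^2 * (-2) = -162 / 8281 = -0.02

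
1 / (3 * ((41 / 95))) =0.77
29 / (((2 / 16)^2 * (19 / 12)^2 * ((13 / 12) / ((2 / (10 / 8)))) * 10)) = 12828672 / 117325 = 109.34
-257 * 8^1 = -2056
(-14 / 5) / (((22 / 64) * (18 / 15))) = -224 / 33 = -6.79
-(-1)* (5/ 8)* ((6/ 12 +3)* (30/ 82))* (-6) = -1575/ 328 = -4.80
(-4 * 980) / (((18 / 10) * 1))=-19600 / 9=-2177.78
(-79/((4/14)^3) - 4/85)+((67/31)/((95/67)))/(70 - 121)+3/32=-16279254899/4806240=-3387.11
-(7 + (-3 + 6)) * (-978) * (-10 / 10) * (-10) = 97800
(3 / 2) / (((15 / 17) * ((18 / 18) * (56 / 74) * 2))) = 629 / 560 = 1.12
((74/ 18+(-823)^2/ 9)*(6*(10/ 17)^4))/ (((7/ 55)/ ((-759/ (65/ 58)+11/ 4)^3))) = -502359113784921273625525/ 3853408377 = -130367473321377.81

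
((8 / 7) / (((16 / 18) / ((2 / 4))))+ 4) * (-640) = -2971.43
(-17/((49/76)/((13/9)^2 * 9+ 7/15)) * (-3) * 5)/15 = 1118872/2205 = 507.42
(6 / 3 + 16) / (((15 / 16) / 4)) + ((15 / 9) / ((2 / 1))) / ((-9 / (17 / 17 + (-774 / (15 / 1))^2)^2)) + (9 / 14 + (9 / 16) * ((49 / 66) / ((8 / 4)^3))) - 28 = -43699146734101 / 66528000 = -656853.46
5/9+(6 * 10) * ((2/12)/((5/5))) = 95/9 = 10.56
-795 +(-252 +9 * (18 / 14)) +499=-3755 / 7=-536.43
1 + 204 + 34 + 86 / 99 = 23747 / 99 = 239.87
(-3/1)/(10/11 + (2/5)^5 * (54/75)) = -2578125/787586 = -3.27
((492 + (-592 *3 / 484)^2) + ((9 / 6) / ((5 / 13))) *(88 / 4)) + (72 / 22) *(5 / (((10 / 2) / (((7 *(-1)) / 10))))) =43115823 / 73205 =588.97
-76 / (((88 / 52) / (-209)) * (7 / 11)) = 103246 / 7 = 14749.43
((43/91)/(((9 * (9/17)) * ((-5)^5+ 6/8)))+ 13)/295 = 1197497107/27174039165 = 0.04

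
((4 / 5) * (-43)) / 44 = -43 / 55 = -0.78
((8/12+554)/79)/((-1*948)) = -416/56169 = -0.01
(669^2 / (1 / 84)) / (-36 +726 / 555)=-3477548970 / 3209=-1083686.19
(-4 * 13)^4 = 7311616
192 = 192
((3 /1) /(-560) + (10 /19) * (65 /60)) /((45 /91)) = 234377 /205200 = 1.14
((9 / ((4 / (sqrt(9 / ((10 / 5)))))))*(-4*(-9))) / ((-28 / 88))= -2673*sqrt(2) / 7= -540.03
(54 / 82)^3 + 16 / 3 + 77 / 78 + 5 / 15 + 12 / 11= 158289353 / 19711406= 8.03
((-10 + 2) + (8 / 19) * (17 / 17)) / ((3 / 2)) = -96 / 19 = -5.05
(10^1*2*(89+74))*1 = 3260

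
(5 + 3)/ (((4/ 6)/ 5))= 60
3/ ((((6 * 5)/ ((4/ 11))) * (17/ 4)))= 8/ 935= 0.01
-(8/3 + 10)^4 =-2085136/81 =-25742.42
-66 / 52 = -33 / 26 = -1.27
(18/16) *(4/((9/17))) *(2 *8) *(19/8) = 323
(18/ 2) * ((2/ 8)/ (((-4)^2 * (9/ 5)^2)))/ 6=25/ 3456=0.01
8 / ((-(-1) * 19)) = 8 / 19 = 0.42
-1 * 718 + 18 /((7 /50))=-4126 /7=-589.43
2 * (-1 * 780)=-1560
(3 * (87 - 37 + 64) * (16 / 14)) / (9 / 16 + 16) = 43776 / 1855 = 23.60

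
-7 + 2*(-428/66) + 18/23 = -14563/759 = -19.19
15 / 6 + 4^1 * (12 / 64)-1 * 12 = -35 / 4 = -8.75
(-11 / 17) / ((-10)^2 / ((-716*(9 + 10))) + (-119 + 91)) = 37411 / 1619301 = 0.02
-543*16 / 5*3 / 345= -8688 / 575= -15.11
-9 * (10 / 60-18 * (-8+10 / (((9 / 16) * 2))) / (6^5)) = -40 / 27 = -1.48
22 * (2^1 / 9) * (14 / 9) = 616 / 81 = 7.60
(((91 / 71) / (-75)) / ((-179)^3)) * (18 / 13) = 42 / 10180226725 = 0.00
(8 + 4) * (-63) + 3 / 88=-755.97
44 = 44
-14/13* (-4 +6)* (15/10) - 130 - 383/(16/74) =-198079/104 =-1904.61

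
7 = 7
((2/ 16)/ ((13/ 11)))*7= 77/ 104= 0.74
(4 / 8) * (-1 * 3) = -3 / 2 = -1.50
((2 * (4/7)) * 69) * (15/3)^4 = 345000/7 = 49285.71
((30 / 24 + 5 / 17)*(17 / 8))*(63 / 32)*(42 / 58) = 138915 / 29696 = 4.68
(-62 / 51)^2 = 3844 / 2601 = 1.48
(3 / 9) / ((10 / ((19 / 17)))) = 19 / 510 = 0.04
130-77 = 53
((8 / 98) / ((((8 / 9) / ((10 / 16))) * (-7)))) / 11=-45 / 60368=-0.00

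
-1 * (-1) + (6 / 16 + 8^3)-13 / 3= 12217 / 24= 509.04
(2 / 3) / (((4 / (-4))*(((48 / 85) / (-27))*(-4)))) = -255 / 32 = -7.97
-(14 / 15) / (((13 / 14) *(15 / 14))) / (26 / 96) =-43904 / 12675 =-3.46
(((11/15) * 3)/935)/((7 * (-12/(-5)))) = 1/7140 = 0.00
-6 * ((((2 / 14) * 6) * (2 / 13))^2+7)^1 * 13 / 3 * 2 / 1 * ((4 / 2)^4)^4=-15233449984 / 637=-23914364.18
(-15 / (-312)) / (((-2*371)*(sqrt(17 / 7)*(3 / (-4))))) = 5*sqrt(119) / 983892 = 0.00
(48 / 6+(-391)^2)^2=23375046321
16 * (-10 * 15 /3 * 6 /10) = -480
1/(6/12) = 2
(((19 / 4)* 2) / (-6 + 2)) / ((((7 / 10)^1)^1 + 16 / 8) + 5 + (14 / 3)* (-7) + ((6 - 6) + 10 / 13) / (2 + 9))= 40755 / 427228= 0.10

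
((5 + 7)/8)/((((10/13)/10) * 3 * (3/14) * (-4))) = -91/12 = -7.58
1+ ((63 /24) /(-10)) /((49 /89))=293 /560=0.52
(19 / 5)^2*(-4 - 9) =-4693 / 25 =-187.72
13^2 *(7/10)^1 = 1183/10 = 118.30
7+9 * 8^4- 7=36864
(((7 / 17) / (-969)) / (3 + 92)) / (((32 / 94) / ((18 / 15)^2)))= -987 / 52164500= -0.00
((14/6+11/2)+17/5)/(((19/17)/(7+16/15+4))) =1036949/8550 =121.28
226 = 226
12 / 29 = 0.41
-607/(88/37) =-22459/88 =-255.22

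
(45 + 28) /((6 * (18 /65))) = 4745 /108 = 43.94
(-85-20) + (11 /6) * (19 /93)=-58381 /558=-104.63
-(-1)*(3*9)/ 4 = 27/ 4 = 6.75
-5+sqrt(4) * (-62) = -129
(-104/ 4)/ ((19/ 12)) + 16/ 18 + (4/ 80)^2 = -1062229/ 68400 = -15.53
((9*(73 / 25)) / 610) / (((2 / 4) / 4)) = 2628 / 7625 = 0.34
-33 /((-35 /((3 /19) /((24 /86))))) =1419 /2660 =0.53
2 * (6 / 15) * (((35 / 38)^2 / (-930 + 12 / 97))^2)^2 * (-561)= -7455948405337589609375 / 23981434527127487122395622960128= -0.00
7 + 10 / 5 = 9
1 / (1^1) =1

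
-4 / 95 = -0.04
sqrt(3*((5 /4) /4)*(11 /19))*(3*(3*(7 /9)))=7*sqrt(3135) /76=5.16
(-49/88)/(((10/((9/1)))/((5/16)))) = -441/2816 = -0.16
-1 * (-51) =51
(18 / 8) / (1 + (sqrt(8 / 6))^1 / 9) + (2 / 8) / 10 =22109 / 9560 -81*sqrt(3) / 478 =2.02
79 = 79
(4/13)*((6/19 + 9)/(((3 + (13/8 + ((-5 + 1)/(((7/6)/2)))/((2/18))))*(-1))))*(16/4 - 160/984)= 6237952/32376019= 0.19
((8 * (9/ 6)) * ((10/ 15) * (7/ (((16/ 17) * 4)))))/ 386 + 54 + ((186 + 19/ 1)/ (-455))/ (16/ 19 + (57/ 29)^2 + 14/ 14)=691178217547/ 12809187664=53.96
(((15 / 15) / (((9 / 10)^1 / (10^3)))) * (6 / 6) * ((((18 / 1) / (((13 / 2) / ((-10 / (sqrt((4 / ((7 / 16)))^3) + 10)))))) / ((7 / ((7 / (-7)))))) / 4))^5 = -101922746767351562500000000000000000000 / 222640817047649966275582185693 + 40306743090320000000000000000000000000 * sqrt(7) / 222640817047649966275582185693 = 21194997.72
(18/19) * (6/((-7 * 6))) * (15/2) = -1.02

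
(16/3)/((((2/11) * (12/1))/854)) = 18788/9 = 2087.56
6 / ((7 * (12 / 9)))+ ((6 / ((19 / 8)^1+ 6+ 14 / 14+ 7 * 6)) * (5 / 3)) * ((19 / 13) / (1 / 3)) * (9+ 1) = 228829 / 24934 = 9.18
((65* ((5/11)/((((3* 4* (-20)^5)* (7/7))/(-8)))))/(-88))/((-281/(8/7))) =13/45697344000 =0.00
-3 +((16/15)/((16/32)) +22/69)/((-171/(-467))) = 24233/6555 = 3.70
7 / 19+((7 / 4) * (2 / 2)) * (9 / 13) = 1.58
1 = 1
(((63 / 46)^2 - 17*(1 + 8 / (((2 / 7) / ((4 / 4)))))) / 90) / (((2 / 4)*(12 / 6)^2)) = -1039219 / 380880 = -2.73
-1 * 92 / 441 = -92 / 441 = -0.21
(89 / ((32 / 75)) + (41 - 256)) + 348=10931 / 32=341.59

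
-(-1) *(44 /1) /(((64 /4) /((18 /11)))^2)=81 /176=0.46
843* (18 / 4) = 7587 / 2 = 3793.50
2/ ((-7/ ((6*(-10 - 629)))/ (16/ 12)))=10224/ 7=1460.57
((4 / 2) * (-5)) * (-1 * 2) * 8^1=160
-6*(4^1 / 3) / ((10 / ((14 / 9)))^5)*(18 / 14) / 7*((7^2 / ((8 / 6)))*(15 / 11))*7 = -235298 / 5011875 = -0.05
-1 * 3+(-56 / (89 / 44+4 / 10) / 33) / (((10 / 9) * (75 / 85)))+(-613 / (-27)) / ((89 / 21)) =3506416 / 2134665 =1.64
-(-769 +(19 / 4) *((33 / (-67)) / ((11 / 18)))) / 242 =103559 / 32428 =3.19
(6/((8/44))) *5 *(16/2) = 1320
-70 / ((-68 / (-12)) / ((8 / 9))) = -560 / 51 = -10.98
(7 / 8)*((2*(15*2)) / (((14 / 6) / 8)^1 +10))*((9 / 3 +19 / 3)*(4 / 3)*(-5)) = -78400 / 247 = -317.41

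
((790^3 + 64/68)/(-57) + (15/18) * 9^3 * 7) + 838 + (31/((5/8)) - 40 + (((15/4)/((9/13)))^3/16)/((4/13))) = -1543991452488637/178606080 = -8644674.65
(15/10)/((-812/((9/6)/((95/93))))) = -837/308560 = -0.00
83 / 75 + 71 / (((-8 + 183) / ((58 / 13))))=19907 / 6825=2.92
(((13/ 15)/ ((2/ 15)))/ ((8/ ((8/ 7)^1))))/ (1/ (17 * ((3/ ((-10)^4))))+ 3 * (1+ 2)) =663/ 146426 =0.00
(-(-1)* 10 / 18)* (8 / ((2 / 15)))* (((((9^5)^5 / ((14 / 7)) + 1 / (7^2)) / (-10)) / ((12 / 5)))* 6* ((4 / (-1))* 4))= 7035400279380155369948440600 / 147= 47859865846123505918016600.00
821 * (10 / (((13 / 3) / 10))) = 246300 / 13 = 18946.15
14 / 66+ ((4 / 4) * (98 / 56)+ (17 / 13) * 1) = 5611 / 1716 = 3.27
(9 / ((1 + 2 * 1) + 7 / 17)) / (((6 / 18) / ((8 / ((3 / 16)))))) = 9792 / 29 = 337.66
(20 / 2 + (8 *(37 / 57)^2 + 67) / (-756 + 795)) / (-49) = -1495745 / 6208839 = -0.24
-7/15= -0.47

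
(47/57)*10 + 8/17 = 8446/969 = 8.72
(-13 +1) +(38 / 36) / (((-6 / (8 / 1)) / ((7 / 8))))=-1429 / 108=-13.23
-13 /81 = -0.16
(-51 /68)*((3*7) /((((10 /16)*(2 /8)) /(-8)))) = 4032 /5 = 806.40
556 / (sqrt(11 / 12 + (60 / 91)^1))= 1112 *sqrt(469833) / 1721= 442.89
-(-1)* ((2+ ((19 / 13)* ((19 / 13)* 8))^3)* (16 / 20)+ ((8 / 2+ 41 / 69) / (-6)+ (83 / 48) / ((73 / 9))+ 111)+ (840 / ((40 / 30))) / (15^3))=4104.52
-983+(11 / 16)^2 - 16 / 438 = -55086461 / 56064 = -982.56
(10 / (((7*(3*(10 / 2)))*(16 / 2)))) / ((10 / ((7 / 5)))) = 1 / 600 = 0.00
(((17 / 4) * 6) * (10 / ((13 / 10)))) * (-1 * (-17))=43350 / 13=3334.62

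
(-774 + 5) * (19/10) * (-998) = 7290889/5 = 1458177.80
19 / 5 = 3.80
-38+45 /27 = -109 /3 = -36.33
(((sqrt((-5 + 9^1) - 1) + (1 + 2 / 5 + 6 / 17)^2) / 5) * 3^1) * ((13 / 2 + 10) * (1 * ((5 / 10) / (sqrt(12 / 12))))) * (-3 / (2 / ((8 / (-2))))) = 297 * sqrt(3) / 10 + 6593697 / 72250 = 142.70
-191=-191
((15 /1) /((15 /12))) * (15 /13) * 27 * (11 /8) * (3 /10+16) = 435699 /52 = 8378.83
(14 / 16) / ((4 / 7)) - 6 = -143 / 32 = -4.47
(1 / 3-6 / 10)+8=116 / 15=7.73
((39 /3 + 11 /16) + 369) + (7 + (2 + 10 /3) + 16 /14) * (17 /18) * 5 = 1349687 /3024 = 446.33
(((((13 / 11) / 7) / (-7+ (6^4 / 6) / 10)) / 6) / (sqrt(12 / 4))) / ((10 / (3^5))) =0.03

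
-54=-54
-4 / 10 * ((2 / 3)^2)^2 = -32 / 405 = -0.08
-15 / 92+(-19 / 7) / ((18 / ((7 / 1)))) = -1009 / 828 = -1.22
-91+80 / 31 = -2741 / 31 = -88.42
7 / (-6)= -7 / 6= -1.17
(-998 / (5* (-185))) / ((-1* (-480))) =0.00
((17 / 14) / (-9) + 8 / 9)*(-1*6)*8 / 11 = -760 / 231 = -3.29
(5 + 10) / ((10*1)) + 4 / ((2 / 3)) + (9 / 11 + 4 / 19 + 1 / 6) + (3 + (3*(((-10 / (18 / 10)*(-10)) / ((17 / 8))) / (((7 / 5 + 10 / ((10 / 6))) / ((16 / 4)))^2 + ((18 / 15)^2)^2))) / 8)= 2632164407 / 195276433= 13.48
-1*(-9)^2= -81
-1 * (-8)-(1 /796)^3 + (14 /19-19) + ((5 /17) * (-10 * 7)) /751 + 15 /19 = -1162399700805133 /122343714638528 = -9.50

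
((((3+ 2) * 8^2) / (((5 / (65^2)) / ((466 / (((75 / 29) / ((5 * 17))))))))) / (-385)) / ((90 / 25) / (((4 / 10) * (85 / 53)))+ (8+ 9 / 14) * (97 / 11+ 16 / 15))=-422423855360 / 3575341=-118149.25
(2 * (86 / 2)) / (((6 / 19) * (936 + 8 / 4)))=817 / 2814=0.29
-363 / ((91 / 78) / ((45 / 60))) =-233.36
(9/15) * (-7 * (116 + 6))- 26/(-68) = -87043/170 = -512.02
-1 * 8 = -8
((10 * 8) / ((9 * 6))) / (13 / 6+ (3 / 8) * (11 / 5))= 1600 / 3231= 0.50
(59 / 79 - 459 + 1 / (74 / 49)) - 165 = -3639667 / 5846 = -622.59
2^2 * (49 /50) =98 /25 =3.92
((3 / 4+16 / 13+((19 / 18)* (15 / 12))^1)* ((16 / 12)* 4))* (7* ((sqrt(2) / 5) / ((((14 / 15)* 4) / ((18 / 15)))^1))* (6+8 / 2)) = 3089* sqrt(2) / 39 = 112.01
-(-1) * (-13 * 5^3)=-1625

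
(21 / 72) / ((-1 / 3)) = -7 / 8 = -0.88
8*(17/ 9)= 15.11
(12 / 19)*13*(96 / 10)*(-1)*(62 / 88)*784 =-45497088 / 1045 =-43537.88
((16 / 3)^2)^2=65536 / 81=809.09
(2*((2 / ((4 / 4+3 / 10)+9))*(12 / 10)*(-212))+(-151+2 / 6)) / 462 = -5506 / 10197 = -0.54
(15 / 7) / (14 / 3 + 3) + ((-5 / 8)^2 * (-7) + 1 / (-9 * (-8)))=-226367 / 92736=-2.44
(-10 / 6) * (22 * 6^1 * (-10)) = 2200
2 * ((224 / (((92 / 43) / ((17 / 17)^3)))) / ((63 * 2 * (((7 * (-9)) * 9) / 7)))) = -344 / 16767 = -0.02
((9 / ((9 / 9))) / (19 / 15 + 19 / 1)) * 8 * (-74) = -4995 / 19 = -262.89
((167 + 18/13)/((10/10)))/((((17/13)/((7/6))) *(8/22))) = 168553/408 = 413.12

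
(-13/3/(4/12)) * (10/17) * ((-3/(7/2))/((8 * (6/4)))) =65/119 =0.55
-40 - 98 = -138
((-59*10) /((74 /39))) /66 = -4.71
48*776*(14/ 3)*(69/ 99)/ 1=3997952/ 33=121150.06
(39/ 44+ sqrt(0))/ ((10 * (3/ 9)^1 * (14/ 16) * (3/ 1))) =39/ 385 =0.10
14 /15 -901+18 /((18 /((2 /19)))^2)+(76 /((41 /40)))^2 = 125550927787 /27307845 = 4597.61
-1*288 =-288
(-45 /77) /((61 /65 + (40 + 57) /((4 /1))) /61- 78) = 237900 /31583629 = 0.01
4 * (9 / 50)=18 / 25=0.72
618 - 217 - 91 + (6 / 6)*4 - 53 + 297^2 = 88470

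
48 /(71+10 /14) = 168 /251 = 0.67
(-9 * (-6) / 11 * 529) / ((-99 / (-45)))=142830 / 121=1180.41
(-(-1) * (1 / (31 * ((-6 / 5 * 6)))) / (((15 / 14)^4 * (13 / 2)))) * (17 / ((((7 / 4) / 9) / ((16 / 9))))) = -0.08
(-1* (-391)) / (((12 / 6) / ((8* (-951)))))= -1487364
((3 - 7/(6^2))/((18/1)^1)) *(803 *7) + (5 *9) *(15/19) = 11224099/12312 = 911.64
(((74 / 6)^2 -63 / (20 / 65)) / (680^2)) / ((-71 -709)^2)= -379 / 2025533952000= -0.00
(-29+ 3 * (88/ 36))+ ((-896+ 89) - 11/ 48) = -39787/ 48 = -828.90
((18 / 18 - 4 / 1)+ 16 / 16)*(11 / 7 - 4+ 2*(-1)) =62 / 7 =8.86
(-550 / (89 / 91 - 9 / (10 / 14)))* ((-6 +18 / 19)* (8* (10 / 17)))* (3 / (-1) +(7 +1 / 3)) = -1041040000 / 213503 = -4876.00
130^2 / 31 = 16900 / 31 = 545.16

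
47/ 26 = 1.81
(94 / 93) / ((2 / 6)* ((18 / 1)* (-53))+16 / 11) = -517 / 161913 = -0.00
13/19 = 0.68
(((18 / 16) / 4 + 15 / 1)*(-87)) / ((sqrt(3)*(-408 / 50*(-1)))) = -118175*sqrt(3) / 2176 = -94.06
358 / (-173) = -358 / 173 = -2.07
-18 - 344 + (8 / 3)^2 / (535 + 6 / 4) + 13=-3370165 / 9657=-348.99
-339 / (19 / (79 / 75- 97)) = 813148 / 475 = 1711.89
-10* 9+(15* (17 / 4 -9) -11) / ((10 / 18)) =-4761 / 20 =-238.05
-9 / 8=-1.12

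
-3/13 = -0.23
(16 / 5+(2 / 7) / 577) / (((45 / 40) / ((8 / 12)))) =1034144 / 545265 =1.90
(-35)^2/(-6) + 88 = -697/6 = -116.17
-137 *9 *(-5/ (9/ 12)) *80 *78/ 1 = 51292800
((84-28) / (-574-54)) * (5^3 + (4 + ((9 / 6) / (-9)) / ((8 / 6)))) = -7217 / 628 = -11.49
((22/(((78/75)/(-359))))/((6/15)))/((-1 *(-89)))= -493625/2314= -213.32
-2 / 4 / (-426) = 1 / 852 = 0.00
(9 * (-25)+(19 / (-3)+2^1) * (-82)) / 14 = 391 / 42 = 9.31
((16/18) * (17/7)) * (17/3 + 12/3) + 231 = 47603/189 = 251.87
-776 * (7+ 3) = -7760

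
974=974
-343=-343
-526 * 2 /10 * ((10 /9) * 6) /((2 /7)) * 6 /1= -14728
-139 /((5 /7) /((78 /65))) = -5838 /25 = -233.52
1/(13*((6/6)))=1/13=0.08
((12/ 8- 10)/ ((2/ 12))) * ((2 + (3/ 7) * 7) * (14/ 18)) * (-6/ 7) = 170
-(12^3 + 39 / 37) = -63975 / 37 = -1729.05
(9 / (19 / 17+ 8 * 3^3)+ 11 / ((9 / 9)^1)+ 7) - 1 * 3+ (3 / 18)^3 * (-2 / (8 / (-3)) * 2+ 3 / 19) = 15.05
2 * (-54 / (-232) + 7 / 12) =142 / 87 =1.63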